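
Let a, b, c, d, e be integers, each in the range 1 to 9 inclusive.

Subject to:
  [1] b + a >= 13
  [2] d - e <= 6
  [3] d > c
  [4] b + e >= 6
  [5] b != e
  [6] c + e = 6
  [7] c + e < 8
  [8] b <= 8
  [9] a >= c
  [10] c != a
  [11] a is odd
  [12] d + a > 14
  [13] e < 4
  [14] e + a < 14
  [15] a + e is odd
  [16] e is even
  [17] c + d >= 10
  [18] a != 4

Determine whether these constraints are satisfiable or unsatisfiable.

Satisfiable

Try a = 9, b = 4, c = 4, d = 8, e = 2.
Check constraint 1: b + a = 13; constraint 2: d - e = 6. The remaining constraints are straightforward to verify.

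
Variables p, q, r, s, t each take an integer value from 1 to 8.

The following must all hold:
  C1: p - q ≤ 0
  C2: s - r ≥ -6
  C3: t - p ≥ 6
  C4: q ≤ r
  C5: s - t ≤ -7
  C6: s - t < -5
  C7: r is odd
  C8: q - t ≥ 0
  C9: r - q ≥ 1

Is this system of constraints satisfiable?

Unsatisfiable

Constraints 2, 5, 8, and 9 give s − r ≥ -6, r − q ≥ 1, q − t ≥ 0, t − s ≥ 7.
Adding all 4 inequalities: the left sides telescope to 0, and the right sides sum to (-6) + 1 + 0 + 7 = 2. So 0 ≥ 2, which is false.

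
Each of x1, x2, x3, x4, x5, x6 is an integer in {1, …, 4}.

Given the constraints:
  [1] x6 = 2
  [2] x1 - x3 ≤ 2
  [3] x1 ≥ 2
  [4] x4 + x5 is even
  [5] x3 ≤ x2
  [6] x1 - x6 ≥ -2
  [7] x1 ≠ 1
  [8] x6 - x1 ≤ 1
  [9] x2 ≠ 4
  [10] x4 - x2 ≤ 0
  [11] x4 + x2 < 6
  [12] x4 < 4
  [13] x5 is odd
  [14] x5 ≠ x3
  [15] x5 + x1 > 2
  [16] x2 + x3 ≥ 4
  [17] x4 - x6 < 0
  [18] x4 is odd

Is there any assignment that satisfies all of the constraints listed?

Satisfiable

The assignment x1 = 3, x2 = 2, x3 = 2, x4 = 1, x5 = 1, x6 = 2 works:
  constraint 2 holds since x1 - x3 = 1.
  constraint 6 holds since x1 - x6 = 1.
  constraint 8 holds since x6 - x1 = -1.
The rest check out directly.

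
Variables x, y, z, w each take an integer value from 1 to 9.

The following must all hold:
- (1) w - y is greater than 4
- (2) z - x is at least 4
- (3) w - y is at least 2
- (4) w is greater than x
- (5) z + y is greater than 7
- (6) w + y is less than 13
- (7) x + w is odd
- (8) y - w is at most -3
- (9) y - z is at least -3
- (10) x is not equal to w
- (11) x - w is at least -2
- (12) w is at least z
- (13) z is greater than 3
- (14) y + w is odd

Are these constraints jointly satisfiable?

Unsatisfiable

Constraints 2, 8, 9, and 11 give z − x ≥ 4, x − w ≥ -2, w − y ≥ 3, y − z ≥ -3.
Adding all 4 inequalities: the left sides telescope to 0, and the right sides sum to 4 + (-2) + 3 + (-3) = 2. So 0 ≥ 2, which is false.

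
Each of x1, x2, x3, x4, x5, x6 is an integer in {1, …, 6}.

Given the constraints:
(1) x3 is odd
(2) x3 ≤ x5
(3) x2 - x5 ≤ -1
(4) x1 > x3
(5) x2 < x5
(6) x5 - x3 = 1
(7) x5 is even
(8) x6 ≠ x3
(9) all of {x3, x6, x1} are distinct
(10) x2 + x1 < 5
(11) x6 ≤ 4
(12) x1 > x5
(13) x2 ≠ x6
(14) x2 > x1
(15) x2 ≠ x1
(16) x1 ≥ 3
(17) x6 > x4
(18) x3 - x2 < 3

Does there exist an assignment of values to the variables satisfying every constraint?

Unsatisfiable

Constraints 3, 12, and 14 give x5 < x1, x1 < x2, x2 < x5. Chaining: x5 < x1 < x2 < x5, which forces x5 < x5 — impossible.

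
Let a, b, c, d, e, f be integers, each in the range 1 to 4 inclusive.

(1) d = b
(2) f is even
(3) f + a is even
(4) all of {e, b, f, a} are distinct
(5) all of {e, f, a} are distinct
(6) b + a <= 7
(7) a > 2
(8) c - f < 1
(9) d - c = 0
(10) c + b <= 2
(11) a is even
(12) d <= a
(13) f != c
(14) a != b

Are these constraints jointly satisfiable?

Satisfiable

The assignment a = 4, b = 1, c = 1, d = 1, e = 3, f = 2 works:
  constraint 6 holds since b + a = 5.
  constraint 8 holds since c - f = -1.
  constraint 9 holds since d - c = 0.
The rest check out directly.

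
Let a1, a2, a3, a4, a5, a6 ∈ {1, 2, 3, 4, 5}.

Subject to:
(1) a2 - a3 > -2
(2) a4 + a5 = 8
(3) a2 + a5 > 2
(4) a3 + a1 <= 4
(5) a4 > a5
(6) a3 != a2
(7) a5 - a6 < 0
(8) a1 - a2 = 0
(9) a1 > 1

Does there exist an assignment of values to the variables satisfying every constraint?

Satisfiable

Setting (a1, a2, a3, a4, a5, a6) = (2, 2, 1, 5, 3, 5) satisfies everything: constraint 1: a2 - a3 = 1; constraint 2: a4 + a5 = 8, and the others follow.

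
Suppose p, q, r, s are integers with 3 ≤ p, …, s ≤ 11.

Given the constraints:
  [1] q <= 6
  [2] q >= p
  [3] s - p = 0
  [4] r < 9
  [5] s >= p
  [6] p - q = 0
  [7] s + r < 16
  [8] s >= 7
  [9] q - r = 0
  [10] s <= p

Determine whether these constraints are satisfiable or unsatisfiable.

Unsatisfiable

From constraints 8 and 10: p ≥ s and s ≥ 7, so p ≥ 7. From constraints 1 and 2: p ≤ q and q ≤ 6, so p ≤ 6. But 6 < 7, so no value of p works.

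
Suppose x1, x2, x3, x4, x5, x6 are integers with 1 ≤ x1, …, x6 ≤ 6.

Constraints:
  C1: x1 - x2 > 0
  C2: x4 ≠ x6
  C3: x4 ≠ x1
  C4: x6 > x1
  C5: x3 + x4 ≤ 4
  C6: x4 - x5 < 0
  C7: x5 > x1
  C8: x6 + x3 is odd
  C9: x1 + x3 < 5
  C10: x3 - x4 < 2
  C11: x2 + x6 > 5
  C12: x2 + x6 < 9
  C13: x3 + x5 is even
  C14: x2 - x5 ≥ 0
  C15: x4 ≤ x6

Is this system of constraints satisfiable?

Unsatisfiable

Constraints 1, 7, and 14 give x1 < x5, x5 ≤ x2, x2 < x1. Chaining: x1 < x5 ≤ x2 < x1, which forces x1 < x1 — impossible.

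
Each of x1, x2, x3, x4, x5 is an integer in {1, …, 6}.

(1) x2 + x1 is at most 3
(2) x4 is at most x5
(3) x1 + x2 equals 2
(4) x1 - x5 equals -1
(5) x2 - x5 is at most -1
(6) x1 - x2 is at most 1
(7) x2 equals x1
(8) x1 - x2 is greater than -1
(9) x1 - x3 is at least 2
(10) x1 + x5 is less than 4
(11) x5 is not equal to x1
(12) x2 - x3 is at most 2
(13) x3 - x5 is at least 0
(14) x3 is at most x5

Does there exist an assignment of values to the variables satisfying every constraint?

Unsatisfiable

Constraints 5, 6, 9, and 13 give x3 − x5 ≥ 0, x5 − x2 ≥ 1, x2 − x1 ≥ -1, x1 − x3 ≥ 2.
Adding all 4 inequalities: the left sides telescope to 0, and the right sides sum to 0 + 1 + (-1) + 2 = 2. So 0 ≥ 2, which is false.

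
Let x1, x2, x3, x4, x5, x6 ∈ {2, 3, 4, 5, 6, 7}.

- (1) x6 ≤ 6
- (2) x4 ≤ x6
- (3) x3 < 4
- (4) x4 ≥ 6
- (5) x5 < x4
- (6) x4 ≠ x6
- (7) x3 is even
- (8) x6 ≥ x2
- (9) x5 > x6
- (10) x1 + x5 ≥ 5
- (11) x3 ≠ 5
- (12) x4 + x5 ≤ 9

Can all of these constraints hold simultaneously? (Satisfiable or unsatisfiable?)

Constraints 2, 5, and 9 give x4 ≤ x6, x6 < x5, x5 < x4. Chaining: x4 ≤ x6 < x5 < x4, which forces x4 < x4 — impossible.

Unsatisfiable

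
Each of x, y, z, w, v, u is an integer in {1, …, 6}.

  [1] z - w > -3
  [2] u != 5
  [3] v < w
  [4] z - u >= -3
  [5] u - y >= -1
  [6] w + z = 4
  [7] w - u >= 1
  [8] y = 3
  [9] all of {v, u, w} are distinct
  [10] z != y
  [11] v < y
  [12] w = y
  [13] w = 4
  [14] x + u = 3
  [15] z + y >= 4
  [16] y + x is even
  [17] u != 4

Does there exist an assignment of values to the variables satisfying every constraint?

Unsatisfiable

Constraint 13 fixes w = 4 and constraint 8 fixes y = 3, but constraint 12 requires w = y. Since 4 ≠ 3, contradiction.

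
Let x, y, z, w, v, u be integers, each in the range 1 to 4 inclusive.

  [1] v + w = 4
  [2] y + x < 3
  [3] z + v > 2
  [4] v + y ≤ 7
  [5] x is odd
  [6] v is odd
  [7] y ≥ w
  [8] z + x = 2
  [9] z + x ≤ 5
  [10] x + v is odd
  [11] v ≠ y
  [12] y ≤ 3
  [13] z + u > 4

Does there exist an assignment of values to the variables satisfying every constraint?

Constraint 5 makes x odd and constraint 6 makes v odd, so x + v must be even. Constraint 10 says x + v is odd — contradiction.

Unsatisfiable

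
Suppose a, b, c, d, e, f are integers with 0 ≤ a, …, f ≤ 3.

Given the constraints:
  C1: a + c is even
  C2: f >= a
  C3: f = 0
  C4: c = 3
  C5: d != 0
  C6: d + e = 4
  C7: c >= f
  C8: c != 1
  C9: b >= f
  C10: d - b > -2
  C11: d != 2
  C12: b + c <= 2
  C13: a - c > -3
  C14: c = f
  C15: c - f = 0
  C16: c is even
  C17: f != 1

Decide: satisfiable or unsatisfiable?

Unsatisfiable

Constraint 4 fixes c = 3 and constraint 3 fixes f = 0, but constraint 14 requires c = f. Since 3 ≠ 0, contradiction.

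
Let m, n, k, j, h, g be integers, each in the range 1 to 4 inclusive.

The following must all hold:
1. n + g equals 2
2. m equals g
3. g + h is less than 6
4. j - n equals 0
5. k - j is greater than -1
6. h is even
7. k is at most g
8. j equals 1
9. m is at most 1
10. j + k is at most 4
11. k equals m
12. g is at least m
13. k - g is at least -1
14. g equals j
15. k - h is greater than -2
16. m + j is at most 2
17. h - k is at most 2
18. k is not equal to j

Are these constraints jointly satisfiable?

Unsatisfiable

From constraints 2, 11, and 14, k = m = g = j, so k = j. But constraint 18 says k ≠ j. Contradiction.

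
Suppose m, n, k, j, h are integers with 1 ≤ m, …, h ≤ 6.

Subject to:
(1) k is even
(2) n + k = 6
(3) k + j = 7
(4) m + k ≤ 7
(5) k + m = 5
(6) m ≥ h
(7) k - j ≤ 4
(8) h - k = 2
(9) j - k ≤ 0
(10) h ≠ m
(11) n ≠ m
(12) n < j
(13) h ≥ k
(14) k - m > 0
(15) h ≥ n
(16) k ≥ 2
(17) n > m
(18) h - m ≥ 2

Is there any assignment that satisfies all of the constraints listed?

Unsatisfiable

Constraints 6, 9, 12, 13, and 17 give k ≤ h, h ≤ m, m < n, n < j, j ≤ k. Chaining: k ≤ h ≤ m < n < j ≤ k, which forces k < k — impossible.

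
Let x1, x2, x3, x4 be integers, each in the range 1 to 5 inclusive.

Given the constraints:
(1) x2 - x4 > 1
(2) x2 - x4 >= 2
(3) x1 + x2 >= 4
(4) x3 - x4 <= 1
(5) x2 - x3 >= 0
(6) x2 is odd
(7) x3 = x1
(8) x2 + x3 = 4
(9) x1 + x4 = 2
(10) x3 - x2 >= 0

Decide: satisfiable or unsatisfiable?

Unsatisfiable

Constraints 2, 4, and 10 give x2 − x4 ≥ 2, x4 − x3 ≥ -1, x3 − x2 ≥ 0.
Adding all 3 inequalities: the left sides telescope to 0, and the right sides sum to 2 + (-1) + 0 = 1. So 0 ≥ 1, which is false.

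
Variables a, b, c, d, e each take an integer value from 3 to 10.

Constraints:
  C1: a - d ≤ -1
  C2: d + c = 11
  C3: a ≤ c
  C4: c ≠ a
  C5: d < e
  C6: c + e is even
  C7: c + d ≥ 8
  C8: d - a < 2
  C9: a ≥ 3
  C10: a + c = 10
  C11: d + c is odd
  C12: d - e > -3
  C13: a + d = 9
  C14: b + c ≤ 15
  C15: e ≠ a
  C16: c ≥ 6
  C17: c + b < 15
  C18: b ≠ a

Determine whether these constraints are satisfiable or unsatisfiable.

Satisfiable

Try a = 4, b = 6, c = 6, d = 5, e = 6.
Check constraint 1: a - d = -1; constraint 2: d + c = 11. The remaining constraints are straightforward to verify.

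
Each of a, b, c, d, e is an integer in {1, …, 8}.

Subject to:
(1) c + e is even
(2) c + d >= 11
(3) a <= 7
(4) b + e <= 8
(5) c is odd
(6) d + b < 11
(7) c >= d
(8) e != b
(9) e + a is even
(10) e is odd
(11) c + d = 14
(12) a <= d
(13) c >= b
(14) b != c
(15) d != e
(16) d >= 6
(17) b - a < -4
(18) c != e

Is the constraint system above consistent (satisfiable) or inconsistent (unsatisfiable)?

The assignment a = 7, b = 1, c = 7, d = 7, e = 5 works:
  constraint 2 holds since c + d = 14.
  constraint 4 holds since b + e = 6.
The rest check out directly.

Satisfiable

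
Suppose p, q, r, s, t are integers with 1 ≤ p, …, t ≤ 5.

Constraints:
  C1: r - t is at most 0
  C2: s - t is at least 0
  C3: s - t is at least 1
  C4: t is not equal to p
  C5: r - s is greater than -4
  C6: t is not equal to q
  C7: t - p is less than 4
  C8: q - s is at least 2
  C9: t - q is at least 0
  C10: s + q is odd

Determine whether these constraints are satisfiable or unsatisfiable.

Constraints 2, 8, and 9 give t − q ≥ 0, q − s ≥ 2, s − t ≥ 0.
Adding all 3 inequalities: the left sides telescope to 0, and the right sides sum to 0 + 2 + 0 = 2. So 0 ≥ 2, which is false.

Unsatisfiable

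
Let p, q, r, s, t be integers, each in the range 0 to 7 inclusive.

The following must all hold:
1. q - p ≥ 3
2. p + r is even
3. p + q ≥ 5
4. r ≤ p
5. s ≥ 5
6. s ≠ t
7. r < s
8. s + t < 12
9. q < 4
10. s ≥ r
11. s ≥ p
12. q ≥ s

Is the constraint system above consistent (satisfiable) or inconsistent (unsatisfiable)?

From constraints 5 and 12: q ≥ s and s ≥ 5, so q ≥ 5. From constraint 9: q ≤ 3. But 3 < 5, so no value of q works.

Unsatisfiable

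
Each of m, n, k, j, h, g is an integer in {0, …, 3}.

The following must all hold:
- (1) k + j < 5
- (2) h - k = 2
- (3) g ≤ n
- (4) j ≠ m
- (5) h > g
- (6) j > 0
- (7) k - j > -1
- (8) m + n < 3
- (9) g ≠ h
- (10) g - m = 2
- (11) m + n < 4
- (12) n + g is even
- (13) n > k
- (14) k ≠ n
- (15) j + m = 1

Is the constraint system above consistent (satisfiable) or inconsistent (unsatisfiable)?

Satisfiable

The assignment m = 0, n = 2, k = 1, j = 1, h = 3, g = 2 works:
  constraint 1 holds since k + j = 2.
  constraint 2 holds since h - k = 2.
The rest check out directly.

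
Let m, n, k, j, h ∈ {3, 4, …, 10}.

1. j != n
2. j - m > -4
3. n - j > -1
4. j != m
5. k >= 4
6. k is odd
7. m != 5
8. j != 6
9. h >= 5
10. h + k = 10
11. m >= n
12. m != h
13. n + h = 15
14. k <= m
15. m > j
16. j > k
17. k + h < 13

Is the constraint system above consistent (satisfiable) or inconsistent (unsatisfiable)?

Satisfiable

The assignment m = 10, n = 10, k = 5, j = 8, h = 5 works:
  constraint 2 holds since j - m = -2.
  constraint 3 holds since n - j = 2.
The rest check out directly.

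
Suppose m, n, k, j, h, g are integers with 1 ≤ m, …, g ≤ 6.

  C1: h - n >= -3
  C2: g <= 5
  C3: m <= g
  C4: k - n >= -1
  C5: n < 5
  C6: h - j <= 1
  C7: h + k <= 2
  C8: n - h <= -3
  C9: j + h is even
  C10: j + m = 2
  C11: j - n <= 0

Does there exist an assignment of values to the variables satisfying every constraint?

Constraints 6, 8, and 11 give h − n ≥ 3, n − j ≥ 0, j − h ≥ -1.
Adding all 3 inequalities: the left sides telescope to 0, and the right sides sum to 3 + 0 + (-1) = 2. So 0 ≥ 2, which is false.

Unsatisfiable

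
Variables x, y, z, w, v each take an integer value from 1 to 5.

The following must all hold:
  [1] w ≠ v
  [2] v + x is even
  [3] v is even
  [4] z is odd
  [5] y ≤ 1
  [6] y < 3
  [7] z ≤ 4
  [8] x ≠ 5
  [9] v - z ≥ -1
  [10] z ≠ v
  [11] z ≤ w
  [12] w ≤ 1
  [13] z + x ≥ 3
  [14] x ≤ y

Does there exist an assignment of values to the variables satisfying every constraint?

Unsatisfiable

From constraints 11 and 12: z ≤ w ≤ 1. From constraints 5 and 14: x ≤ y ≤ 1. Hence z + x ≤ 2. But constraint 13 requires z + x ≥ 3, and 3 > 2. Contradiction.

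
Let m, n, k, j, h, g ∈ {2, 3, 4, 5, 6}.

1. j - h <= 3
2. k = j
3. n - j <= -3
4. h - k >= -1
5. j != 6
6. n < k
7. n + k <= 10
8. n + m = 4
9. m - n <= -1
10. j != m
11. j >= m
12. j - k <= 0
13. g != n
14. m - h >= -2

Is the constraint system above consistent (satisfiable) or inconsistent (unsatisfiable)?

Unsatisfiable

Constraints 3, 4, 9, 12, and 14 give m − h ≥ -2, h − k ≥ -1, k − j ≥ 0, j − n ≥ 3, n − m ≥ 1.
Adding all 5 inequalities: the left sides telescope to 0, and the right sides sum to (-2) + (-1) + 0 + 3 + 1 = 1. So 0 ≥ 1, which is false.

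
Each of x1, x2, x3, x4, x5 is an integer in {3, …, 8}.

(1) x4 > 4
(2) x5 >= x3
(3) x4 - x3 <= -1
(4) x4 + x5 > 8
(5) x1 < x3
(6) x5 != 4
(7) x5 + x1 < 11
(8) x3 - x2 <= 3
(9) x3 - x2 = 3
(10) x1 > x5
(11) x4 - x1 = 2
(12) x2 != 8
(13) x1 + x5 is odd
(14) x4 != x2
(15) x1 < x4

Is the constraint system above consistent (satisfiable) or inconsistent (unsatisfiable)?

Constraints 2, 3, 10, and 15 give x5 < x1, x1 < x4, x4 < x3, x3 ≤ x5. Chaining: x5 < x1 < x4 < x3 ≤ x5, which forces x5 < x5 — impossible.

Unsatisfiable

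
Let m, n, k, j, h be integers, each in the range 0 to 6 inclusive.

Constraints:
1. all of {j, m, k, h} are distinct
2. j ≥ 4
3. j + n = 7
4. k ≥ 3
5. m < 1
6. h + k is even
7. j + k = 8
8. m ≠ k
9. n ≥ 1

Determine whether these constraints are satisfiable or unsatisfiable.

Satisfiable

The assignment m = 0, n = 2, k = 3, j = 5, h = 1 works:
  constraint 1 holds since values 5, 0, 3, 1 are distinct.
  constraint 3 holds since j + n = 7.
  constraint 7 holds since j + k = 8.
The rest check out directly.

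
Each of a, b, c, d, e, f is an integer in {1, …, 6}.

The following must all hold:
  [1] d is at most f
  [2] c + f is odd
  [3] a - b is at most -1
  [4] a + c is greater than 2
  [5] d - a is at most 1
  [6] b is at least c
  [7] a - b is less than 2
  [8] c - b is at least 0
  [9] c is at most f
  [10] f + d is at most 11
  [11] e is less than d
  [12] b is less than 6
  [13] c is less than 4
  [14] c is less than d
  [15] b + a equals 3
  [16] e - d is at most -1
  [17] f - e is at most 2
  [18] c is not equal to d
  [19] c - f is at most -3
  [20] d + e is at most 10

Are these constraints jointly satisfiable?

Unsatisfiable

Constraints 3, 5, 8, 16, 17, and 19 give f − c ≥ 3, c − b ≥ 0, b − a ≥ 1, a − d ≥ -1, d − e ≥ 1, e − f ≥ -2.
Adding all 6 inequalities: the left sides telescope to 0, and the right sides sum to 3 + 0 + 1 + (-1) + 1 + (-2) = 2. So 0 ≥ 2, which is false.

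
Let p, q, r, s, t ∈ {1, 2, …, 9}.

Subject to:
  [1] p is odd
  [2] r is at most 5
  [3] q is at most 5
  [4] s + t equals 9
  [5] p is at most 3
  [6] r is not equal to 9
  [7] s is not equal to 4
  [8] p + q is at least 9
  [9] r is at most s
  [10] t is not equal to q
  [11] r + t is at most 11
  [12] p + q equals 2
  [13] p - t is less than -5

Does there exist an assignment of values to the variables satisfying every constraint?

Unsatisfiable

From constraint 5: p ≤ 3. From constraint 3: q ≤ 5. Hence p + q ≤ 8. But constraint 8 requires p + q ≥ 9, and 9 > 8. Contradiction.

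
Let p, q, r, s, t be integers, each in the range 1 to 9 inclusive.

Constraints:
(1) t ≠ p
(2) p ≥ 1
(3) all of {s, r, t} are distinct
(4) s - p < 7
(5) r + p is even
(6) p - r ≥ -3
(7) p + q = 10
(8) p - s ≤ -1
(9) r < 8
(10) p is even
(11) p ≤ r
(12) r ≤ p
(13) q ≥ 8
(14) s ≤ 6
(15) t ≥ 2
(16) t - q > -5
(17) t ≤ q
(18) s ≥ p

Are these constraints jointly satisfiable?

The assignment p = 2, q = 8, r = 2, s = 6, t = 5 works:
  constraint 4 holds since s - p = 4.
  constraint 6 holds since p - r = 0.
The rest check out directly.

Satisfiable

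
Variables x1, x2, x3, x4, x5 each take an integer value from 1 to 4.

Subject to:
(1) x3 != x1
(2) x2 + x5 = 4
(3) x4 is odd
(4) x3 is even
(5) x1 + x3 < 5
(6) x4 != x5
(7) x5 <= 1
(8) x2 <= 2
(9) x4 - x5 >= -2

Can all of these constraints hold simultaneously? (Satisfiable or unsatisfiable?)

From constraint 8: x2 ≤ 2. From constraint 7: x5 ≤ 1. Hence x2 + x5 ≤ 3. But constraint 2 requires x2 + x5 = 4, and 4 > 3. Contradiction.

Unsatisfiable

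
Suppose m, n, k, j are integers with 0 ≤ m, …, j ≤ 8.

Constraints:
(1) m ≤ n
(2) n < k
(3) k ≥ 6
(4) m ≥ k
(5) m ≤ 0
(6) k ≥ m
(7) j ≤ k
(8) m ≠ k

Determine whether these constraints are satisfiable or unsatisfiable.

Unsatisfiable

From constraints 3 and 4: m ≥ k and k ≥ 6, so m ≥ 6. From constraint 5: m ≤ 0. But 0 < 6, so no value of m works.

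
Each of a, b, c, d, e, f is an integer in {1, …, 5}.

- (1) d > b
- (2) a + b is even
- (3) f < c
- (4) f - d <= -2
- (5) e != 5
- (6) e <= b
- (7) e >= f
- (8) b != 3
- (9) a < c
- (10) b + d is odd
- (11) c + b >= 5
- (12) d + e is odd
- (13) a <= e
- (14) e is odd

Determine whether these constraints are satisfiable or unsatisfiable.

Satisfiable

Take a = 1, b = 1, c = 5, d = 4, e = 1, f = 1. Then constraint 2: a + b = 2 is even; constraint 4: f - d = -3; constraint 11: c + b = 6, and every other listed constraint is also met.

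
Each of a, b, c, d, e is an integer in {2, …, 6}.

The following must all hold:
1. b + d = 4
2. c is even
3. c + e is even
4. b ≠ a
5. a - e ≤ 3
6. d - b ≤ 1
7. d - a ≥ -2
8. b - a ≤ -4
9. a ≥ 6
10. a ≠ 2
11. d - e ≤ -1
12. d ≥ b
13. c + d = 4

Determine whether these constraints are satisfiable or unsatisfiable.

Unsatisfiable

Constraints 6, 7, and 8 give b − d ≥ -1, d − a ≥ -2, a − b ≥ 4.
Adding all 3 inequalities: the left sides telescope to 0, and the right sides sum to (-1) + (-2) + 4 = 1. So 0 ≥ 1, which is false.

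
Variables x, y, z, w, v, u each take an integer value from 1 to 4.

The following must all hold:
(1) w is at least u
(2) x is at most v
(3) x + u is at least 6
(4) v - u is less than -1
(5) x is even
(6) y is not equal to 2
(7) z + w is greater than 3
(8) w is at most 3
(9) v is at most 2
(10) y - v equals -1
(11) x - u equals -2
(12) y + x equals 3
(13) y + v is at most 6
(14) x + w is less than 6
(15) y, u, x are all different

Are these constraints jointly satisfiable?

Unsatisfiable

From constraints 2 and 9: x ≤ v ≤ 2. From constraints 1 and 8: u ≤ w ≤ 3. Hence x + u ≤ 5. But constraint 3 requires x + u ≥ 6, and 6 > 5. Contradiction.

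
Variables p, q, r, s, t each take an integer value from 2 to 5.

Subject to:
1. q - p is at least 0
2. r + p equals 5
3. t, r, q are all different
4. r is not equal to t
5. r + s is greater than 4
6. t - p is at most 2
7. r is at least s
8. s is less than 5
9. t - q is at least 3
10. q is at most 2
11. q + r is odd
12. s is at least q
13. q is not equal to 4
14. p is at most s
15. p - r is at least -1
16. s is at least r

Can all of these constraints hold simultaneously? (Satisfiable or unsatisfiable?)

Unsatisfiable

Constraints 1, 6, and 9 give q − p ≥ 0, p − t ≥ -2, t − q ≥ 3.
Adding all 3 inequalities: the left sides telescope to 0, and the right sides sum to 0 + (-2) + 3 = 1. So 0 ≥ 1, which is false.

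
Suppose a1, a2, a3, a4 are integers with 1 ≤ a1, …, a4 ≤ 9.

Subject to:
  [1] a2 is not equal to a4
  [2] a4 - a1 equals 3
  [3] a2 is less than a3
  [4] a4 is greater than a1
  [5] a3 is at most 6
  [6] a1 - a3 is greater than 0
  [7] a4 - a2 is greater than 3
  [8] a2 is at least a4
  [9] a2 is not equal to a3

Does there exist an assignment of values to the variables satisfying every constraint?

Constraints 3, 4, 6, and 8 give a3 < a1, a1 < a4, a4 ≤ a2, a2 < a3. Chaining: a3 < a1 < a4 ≤ a2 < a3, which forces a3 < a3 — impossible.

Unsatisfiable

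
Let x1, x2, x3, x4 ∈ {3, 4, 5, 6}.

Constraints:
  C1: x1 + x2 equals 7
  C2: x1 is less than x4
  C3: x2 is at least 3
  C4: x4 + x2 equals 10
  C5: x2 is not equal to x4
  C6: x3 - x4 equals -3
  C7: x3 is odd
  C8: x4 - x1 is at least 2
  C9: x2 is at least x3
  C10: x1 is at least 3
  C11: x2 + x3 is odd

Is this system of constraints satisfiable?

Satisfiable

Try x1 = 3, x2 = 4, x3 = 3, x4 = 6.
Check constraint 1: x1 + x2 = 7; constraint 4: x4 + x2 = 10. The remaining constraints are straightforward to verify.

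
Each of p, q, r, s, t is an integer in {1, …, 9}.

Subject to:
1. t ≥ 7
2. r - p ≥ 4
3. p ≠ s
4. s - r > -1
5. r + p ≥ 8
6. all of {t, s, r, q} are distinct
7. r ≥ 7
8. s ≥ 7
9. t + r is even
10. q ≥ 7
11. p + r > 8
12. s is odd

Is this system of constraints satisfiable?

Unsatisfiable

Constraints 1, 7, 8, and 10 confine each of t, s, r, q to the 3 values {7, …, 9} (the domain already gives each ≤ 9).
Constraint 6 requires all 4 of them to be distinct, but only 3 values are available — impossible by the pigeonhole principle.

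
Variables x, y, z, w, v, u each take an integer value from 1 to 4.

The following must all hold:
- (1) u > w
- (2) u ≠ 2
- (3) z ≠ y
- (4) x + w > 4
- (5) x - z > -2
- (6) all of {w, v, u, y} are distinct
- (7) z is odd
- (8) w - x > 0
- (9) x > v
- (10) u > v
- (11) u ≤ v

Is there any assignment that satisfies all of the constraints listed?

Constraints 1, 8, 9, and 11 give u ≤ v, v < x, x < w, w < u. Chaining: u ≤ v < x < w < u, which forces u < u — impossible.

Unsatisfiable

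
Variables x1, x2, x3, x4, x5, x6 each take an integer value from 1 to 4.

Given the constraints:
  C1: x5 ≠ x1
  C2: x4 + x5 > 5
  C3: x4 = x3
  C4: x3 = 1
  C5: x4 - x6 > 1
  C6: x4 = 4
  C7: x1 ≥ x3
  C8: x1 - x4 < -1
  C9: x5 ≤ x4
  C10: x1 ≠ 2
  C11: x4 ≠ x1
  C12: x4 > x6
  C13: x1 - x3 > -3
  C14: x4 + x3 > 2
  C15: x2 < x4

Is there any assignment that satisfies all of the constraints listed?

Constraint 6 fixes x4 = 4 and constraint 4 fixes x3 = 1, but constraint 3 requires x4 = x3. Since 4 ≠ 1, contradiction.

Unsatisfiable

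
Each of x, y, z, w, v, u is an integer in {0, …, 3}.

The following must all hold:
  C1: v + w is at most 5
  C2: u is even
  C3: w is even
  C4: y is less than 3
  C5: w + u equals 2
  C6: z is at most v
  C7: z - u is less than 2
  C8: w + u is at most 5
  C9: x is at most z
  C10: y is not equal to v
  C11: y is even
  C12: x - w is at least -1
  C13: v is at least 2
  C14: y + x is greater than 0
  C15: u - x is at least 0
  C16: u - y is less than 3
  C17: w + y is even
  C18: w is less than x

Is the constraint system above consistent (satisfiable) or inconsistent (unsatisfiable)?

Satisfiable

Try x = 1, y = 2, z = 2, w = 0, v = 3, u = 2.
Check constraint 1: v + w = 3; constraint 5: w + u = 2; constraint 7: z - u = 0. The remaining constraints are straightforward to verify.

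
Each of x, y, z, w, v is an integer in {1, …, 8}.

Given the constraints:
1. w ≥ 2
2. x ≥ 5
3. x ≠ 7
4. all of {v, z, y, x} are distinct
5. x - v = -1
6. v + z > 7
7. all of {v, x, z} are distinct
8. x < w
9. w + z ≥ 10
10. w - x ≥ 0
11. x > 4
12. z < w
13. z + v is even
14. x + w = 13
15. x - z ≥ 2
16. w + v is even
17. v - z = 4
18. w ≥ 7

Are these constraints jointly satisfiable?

Satisfiable

Take x = 5, y = 1, z = 2, w = 8, v = 6. Then constraint 5: x - v = -1; constraint 6: v + z = 8; constraint 9: w + z = 10, and every other listed constraint is also met.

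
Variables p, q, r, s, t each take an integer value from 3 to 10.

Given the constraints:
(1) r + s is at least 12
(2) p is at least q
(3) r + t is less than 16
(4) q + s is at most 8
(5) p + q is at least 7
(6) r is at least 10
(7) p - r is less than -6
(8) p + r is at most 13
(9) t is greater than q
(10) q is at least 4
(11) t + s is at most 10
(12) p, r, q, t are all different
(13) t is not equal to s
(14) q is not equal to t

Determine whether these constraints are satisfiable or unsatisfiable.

From constraints 2 and 10: p ≥ q ≥ 4. From constraint 6: r ≥ 10. Hence p + r ≥ 14. But constraint 8 requires p + r ≤ 13, and 13 < 14. Contradiction.

Unsatisfiable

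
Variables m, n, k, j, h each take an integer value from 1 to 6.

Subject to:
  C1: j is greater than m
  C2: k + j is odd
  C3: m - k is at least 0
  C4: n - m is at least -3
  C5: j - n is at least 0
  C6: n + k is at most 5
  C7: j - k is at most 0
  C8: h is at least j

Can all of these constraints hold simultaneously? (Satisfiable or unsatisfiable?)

Unsatisfiable

Constraints 1, 3, and 7 give m < j, j ≤ k, k ≤ m. Chaining: m < j ≤ k ≤ m, which forces m < m — impossible.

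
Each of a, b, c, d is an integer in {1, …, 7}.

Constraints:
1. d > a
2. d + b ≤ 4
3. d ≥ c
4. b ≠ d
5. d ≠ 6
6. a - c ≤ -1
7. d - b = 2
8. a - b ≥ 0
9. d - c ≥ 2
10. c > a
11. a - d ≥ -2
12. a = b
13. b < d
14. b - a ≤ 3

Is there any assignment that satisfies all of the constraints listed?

Unsatisfiable

Constraints 6, 9, and 11 give c − a ≥ 1, a − d ≥ -2, d − c ≥ 2.
Adding all 3 inequalities: the left sides telescope to 0, and the right sides sum to 1 + (-2) + 2 = 1. So 0 ≥ 1, which is false.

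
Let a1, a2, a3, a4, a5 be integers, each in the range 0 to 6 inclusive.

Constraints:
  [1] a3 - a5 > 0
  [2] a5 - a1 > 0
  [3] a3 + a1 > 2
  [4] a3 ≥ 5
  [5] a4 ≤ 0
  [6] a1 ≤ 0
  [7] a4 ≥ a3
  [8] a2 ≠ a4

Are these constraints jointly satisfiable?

Unsatisfiable

From constraints 4 and 7: a4 ≥ a3 and a3 ≥ 5, so a4 ≥ 5. From constraint 5: a4 ≤ 0. But 0 < 5, so no value of a4 works.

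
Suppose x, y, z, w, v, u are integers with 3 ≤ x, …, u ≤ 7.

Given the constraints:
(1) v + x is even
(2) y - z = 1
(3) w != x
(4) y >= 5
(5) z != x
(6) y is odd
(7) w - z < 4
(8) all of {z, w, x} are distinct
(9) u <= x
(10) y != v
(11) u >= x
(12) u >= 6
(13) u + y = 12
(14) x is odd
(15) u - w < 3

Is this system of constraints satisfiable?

The assignment x = 7, y = 5, z = 4, w = 6, v = 7, u = 7 works:
  constraint 2 holds since y - z = 1.
  constraint 7 holds since w - z = 2.
  constraint 13 holds since u + y = 12.
The rest check out directly.

Satisfiable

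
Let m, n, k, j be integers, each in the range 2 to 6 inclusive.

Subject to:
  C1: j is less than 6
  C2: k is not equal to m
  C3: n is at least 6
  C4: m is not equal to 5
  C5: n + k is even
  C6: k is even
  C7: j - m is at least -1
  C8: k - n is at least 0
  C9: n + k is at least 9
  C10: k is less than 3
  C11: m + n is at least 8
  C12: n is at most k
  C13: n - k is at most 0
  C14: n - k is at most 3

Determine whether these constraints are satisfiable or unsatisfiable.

From constraints 3 and 12: k ≥ n and n ≥ 6, so k ≥ 6. From constraint 10: k ≤ 2. But 2 < 6, so no value of k works.

Unsatisfiable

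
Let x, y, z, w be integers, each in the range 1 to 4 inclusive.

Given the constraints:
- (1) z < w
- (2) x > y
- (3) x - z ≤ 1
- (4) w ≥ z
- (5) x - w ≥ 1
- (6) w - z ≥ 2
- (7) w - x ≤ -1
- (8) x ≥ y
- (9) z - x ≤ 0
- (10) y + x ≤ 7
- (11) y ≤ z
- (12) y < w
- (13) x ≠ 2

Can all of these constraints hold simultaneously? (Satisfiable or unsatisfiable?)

Unsatisfiable

Constraints 3, 5, and 6 give w − z ≥ 2, z − x ≥ -1, x − w ≥ 1.
Adding all 3 inequalities: the left sides telescope to 0, and the right sides sum to 2 + (-1) + 1 = 2. So 0 ≥ 2, which is false.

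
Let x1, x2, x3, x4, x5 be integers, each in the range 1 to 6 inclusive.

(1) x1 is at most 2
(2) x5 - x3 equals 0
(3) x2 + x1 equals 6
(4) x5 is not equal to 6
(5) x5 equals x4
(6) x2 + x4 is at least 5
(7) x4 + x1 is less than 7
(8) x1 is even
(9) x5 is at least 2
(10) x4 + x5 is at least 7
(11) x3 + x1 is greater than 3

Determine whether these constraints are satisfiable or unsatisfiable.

Satisfiable

Take x1 = 2, x2 = 4, x3 = 4, x4 = 4, x5 = 4. Then constraint 2: x5 - x3 = 0; constraint 3: x2 + x1 = 6, and every other listed constraint is also met.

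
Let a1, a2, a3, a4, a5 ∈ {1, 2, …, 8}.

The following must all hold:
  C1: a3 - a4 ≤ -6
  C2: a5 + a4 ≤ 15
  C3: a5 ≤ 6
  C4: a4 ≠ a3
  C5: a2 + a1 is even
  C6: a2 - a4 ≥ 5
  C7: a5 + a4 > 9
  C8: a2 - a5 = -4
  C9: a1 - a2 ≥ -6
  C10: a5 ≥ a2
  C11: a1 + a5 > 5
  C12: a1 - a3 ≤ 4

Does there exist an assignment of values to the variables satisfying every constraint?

Unsatisfiable

Constraints 1, 6, 9, and 12 give a4 − a3 ≥ 6, a3 − a1 ≥ -4, a1 − a2 ≥ -6, a2 − a4 ≥ 5.
Adding all 4 inequalities: the left sides telescope to 0, and the right sides sum to 6 + (-4) + (-6) + 5 = 1. So 0 ≥ 1, which is false.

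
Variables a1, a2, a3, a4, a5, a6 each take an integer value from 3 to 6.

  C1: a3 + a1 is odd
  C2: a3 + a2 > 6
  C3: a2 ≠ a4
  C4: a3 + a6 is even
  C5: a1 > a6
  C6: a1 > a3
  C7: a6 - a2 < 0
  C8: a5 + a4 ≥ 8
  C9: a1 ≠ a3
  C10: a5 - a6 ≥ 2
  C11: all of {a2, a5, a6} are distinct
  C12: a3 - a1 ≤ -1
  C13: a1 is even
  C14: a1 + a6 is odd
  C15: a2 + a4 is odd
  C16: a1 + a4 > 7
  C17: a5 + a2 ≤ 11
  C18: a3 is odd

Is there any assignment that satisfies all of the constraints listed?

One satisfying assignment is a1 = 4, a2 = 5, a3 = 3, a4 = 4, a5 = 6, a6 = 3.
For the less obvious constraints — constraint 2: a3 + a2 = 8; constraint 7: a6 - a2 = -2 — and the others hold by inspection.

Satisfiable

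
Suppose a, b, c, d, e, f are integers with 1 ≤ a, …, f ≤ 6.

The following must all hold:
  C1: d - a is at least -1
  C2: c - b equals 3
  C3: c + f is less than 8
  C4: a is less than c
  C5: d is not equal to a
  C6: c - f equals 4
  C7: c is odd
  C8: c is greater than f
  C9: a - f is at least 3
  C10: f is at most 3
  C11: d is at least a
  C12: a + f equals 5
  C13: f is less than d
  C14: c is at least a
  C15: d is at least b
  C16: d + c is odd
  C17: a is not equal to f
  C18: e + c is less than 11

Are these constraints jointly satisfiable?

The assignment a = 4, b = 2, c = 5, d = 6, e = 3, f = 1 works:
  constraint 1 holds since d - a = 2.
  constraint 2 holds since c - b = 3.
  constraint 3 holds since c + f = 6.
The rest check out directly.

Satisfiable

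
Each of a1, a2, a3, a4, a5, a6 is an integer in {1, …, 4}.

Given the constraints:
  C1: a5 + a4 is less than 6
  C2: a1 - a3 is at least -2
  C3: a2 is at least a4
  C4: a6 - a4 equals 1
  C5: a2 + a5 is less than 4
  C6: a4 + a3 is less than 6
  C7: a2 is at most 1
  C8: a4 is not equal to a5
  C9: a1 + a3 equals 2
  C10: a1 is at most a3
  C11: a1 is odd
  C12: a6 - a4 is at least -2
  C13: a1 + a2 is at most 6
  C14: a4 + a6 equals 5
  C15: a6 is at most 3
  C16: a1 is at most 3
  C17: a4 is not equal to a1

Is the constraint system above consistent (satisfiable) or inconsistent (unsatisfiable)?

From constraints 3 and 7: a4 ≤ a2 ≤ 1. From constraint 15: a6 ≤ 3. Hence a4 + a6 ≤ 4. But constraint 14 requires a4 + a6 = 5, and 5 > 4. Contradiction.

Unsatisfiable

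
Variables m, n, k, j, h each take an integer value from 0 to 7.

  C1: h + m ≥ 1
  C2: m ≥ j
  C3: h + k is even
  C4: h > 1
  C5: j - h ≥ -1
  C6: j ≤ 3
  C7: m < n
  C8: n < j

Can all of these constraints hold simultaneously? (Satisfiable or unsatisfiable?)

Constraints 2, 7, and 8 give m < n, n < j, j ≤ m. Chaining: m < n < j ≤ m, which forces m < m — impossible.

Unsatisfiable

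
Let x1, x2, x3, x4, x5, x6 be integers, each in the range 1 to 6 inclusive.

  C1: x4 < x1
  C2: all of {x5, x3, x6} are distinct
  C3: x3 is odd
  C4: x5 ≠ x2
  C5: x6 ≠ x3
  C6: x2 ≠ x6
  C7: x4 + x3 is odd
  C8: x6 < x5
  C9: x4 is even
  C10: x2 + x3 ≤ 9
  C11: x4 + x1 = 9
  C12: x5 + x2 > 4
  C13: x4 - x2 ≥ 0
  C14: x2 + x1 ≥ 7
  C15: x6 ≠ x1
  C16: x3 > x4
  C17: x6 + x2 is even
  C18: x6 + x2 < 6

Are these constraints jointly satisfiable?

Satisfiable

One satisfying assignment is x1 = 5, x2 = 3, x3 = 5, x4 = 4, x5 = 2, x6 = 1.
For the less obvious constraints — constraint 10: x2 + x3 = 8; constraint 11: x4 + x1 = 9 — and the others hold by inspection.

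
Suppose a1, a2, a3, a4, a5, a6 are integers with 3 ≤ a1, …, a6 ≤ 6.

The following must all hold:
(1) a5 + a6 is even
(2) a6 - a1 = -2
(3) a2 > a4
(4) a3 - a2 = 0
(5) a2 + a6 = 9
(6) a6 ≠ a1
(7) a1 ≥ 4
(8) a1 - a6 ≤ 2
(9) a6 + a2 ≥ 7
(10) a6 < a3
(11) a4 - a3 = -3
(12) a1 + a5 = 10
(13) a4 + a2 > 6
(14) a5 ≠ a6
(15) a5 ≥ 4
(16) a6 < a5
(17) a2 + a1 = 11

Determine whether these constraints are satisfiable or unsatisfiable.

One satisfying assignment is a1 = 5, a2 = 6, a3 = 6, a4 = 3, a5 = 5, a6 = 3.
For the less obvious constraints — constraint 2: a6 - a1 = -2; constraint 4: a3 - a2 = 0 — and the others hold by inspection.

Satisfiable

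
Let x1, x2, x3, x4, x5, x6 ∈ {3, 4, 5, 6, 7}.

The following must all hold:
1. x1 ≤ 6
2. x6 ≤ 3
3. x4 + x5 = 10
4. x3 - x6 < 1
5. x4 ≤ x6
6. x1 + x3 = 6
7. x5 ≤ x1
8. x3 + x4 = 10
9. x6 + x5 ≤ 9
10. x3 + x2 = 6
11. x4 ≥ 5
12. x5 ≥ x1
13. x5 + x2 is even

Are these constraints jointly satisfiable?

Unsatisfiable

From constraints 2 and 5: x4 ≤ x6 ≤ 3. From constraints 1 and 7: x5 ≤ x1 ≤ 6. Hence x4 + x5 ≤ 9. But constraint 3 requires x4 + x5 = 10, and 10 > 9. Contradiction.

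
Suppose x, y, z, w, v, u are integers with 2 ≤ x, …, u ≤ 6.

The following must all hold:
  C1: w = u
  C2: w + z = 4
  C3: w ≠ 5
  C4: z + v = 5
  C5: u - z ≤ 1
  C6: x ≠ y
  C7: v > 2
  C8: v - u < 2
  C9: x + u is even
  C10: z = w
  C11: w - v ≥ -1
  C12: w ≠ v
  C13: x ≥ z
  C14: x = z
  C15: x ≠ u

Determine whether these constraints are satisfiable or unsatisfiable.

From constraints 1, 10, and 14, x = z = w = u, so x = u. But constraint 15 says x ≠ u. Contradiction.

Unsatisfiable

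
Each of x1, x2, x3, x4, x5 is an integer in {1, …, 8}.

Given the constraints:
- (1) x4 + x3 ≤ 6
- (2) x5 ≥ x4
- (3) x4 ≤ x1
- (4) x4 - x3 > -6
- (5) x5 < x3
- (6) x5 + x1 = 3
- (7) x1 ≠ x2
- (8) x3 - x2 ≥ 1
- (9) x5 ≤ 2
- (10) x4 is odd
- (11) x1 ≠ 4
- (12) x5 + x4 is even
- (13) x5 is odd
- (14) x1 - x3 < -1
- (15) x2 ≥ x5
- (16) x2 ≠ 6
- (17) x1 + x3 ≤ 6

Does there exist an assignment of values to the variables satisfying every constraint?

Satisfiable

The assignment x1 = 2, x2 = 1, x3 = 4, x4 = 1, x5 = 1 works:
  constraint 1 holds since x4 + x3 = 5.
  constraint 4 holds since x4 - x3 = -3.
  constraint 6 holds since x5 + x1 = 3.
The rest check out directly.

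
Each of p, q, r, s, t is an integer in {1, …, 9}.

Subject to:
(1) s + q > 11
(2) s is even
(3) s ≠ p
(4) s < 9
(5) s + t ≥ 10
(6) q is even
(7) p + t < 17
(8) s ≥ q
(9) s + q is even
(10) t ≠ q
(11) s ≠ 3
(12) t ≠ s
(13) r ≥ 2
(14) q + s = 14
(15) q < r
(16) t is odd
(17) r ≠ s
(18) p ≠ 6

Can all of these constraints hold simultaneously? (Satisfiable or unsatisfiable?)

One satisfying assignment is p = 9, q = 6, r = 9, s = 8, t = 5.
For the less obvious constraints — constraint 1: s + q = 14; constraint 5: s + t = 13 — and the others hold by inspection.

Satisfiable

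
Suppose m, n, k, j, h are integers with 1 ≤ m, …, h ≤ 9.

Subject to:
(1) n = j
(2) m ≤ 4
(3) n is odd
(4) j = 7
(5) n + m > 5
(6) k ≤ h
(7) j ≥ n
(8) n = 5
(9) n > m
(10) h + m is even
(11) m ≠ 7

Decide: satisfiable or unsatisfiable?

Unsatisfiable

Constraint 8 fixes n = 5 and constraint 4 fixes j = 7, but constraint 1 requires n = j. Since 5 ≠ 7, contradiction.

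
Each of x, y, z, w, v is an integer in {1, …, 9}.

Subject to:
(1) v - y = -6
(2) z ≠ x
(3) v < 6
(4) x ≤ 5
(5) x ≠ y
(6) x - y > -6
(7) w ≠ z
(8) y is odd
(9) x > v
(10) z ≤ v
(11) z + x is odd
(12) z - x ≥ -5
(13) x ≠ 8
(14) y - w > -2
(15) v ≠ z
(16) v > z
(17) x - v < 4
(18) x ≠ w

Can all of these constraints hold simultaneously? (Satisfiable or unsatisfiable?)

Satisfiable

Take x = 4, y = 9, z = 1, w = 9, v = 3. Then constraint 1: v - y = -6; constraint 6: x - y = -5; constraint 12: z - x = -3, and every other listed constraint is also met.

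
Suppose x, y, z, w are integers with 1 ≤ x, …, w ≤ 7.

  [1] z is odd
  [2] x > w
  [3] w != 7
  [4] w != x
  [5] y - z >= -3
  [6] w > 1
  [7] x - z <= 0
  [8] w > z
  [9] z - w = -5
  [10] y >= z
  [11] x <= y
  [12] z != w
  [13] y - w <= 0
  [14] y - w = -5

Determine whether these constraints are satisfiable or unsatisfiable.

Constraints 2, 7, 10, and 13 give w < x, x ≤ z, z ≤ y, y ≤ w. Chaining: w < x ≤ z ≤ y ≤ w, which forces w < w — impossible.

Unsatisfiable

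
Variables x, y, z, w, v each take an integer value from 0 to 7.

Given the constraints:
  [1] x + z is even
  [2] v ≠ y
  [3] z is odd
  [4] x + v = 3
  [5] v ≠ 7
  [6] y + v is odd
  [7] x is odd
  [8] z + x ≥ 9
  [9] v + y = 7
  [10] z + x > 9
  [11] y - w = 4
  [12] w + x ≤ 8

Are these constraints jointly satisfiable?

Satisfiable

The assignment x = 3, y = 7, z = 7, w = 3, v = 0 works:
  constraint 4 holds since x + v = 3.
  constraint 8 holds since z + x = 10.
  constraint 9 holds since v + y = 7.
The rest check out directly.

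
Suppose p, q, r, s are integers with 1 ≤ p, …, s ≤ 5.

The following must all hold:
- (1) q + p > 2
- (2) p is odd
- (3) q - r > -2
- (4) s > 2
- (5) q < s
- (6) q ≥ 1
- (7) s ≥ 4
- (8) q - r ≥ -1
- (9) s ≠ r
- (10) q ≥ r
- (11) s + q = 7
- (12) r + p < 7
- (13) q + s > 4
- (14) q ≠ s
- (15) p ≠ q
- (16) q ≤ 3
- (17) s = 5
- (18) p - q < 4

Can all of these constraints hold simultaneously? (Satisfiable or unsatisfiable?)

Satisfiable

Try p = 3, q = 2, r = 2, s = 5.
Check constraint 1: q + p = 5; constraint 3: q - r = 0; constraint 8: q - r = 0. The remaining constraints are straightforward to verify.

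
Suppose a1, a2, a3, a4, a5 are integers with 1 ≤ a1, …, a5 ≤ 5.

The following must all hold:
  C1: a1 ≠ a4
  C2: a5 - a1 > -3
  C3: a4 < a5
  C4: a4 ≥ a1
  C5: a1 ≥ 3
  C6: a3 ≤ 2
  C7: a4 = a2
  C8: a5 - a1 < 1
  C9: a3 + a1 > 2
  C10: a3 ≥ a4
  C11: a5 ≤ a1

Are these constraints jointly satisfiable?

From constraints 4 and 5: a4 ≥ a1 and a1 ≥ 3, so a4 ≥ 3. From constraints 6 and 10: a4 ≤ a3 and a3 ≤ 2, so a4 ≤ 2. But 2 < 3, so no value of a4 works.

Unsatisfiable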